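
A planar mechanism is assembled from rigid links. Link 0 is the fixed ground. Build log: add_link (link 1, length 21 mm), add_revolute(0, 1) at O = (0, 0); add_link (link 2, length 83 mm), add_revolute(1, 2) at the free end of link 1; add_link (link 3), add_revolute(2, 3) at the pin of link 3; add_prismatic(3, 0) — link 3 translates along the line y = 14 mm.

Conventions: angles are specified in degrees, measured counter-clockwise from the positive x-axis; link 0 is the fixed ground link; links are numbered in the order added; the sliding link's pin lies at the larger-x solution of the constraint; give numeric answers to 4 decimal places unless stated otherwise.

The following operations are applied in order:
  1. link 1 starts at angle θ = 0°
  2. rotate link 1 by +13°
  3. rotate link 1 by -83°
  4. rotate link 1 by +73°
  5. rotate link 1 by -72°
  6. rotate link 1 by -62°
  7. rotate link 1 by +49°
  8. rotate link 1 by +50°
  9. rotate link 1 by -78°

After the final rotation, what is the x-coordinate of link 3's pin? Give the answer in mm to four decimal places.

geometry: r = 21 mm, L = 83 mm, e = 14 mm; θ starts at 0°
rotate link 1 by +13°: θ ← 0° +13° = 13°
rotate link 1 by -83°: θ ← 13° -83° = -70°
rotate link 1 by +73°: θ ← -70° +73° = 3°
rotate link 1 by -72°: θ ← 3° -72° = -69°
rotate link 1 by -62°: θ ← -69° -62° = -131°
rotate link 1 by +49°: θ ← -131° +49° = -82°
rotate link 1 by +50°: θ ← -82° +50° = -32°
rotate link 1 by -78°: θ ← -32° -78° = -110°
crank pin P = (r cos θ, r sin θ) = (-7.182423, -19.733545)
h = r sin θ − e = -19.733545 − 14 = -33.733545
x = r cos θ + √(L² − h²) = -7.182423 + 75.835664 = 68.653241

68.6532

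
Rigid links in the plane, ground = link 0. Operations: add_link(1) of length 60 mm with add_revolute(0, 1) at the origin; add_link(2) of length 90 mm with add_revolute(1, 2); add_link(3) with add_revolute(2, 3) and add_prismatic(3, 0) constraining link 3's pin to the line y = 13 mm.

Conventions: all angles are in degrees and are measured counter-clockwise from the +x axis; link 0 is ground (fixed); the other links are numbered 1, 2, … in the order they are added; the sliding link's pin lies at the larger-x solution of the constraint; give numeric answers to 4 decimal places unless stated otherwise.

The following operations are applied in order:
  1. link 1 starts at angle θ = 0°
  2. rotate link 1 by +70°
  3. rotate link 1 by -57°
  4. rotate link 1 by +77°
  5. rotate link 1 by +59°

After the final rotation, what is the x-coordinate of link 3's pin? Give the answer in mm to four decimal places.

geometry: r = 60 mm, L = 90 mm, e = 13 mm; θ starts at 0°
rotate link 1 by +70°: θ ← 0° +70° = 70°
rotate link 1 by -57°: θ ← 70° -57° = 13°
rotate link 1 by +77°: θ ← 13° +77° = 90°
rotate link 1 by +59°: θ ← 90° +59° = 149°
crank pin P = (r cos θ, r sin θ) = (-51.430038, 30.902284)
h = r sin θ − e = 30.902284 − 13 = 17.902284
x = r cos θ + √(L² − h²) = -51.430038 + 88.201520 = 36.771482

36.7715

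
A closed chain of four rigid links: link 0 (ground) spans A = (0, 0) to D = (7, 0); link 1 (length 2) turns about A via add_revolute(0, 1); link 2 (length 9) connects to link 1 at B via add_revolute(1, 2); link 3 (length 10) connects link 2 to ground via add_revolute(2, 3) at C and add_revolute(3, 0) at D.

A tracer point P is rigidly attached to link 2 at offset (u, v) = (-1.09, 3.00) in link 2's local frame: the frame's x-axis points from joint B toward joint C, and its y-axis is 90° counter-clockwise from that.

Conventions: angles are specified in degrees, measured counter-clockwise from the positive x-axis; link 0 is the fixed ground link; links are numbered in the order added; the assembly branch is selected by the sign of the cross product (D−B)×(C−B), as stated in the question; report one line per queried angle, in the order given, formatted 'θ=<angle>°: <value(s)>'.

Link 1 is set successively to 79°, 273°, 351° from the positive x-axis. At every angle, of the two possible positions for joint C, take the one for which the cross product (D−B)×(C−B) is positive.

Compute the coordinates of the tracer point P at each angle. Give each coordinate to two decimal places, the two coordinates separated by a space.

A=(0,0), D=(7.00,0)
θ=79°: B = A + 2.00·(cos79°, sin79°) = (0.3816, 1.9633)
θ=79°: |BD| = 6.9034
θ=79°: circle(B,9.00) ∩ circle(D,10.00): a=2.0756, h=8.7574
θ=79°:   candidates: C₊=(4.8620,9.7688) cross=60.456; C₋=(-0.1190,-7.0228) cross=-60.456
θ=79°:   branch + wants cross > 0 → take C=(4.8620,9.7688) (cross=60.456)
θ=79°: ex = (C−B)/|BC| = (0.4978,0.8673); ey = (-0.8673,0.4978)
θ=79°: P = B + -1.09·ex + 3.00·ey = (-2.7628,2.5114)
θ=273°: B = A + 2.00·(cos273°, sin273°) = (0.1047, -1.9973)
θ=273°: |BD| = 7.1788
θ=273°: circle(B,9.00) ∩ circle(D,10.00): a=2.2660, h=8.7101
θ=273°:   candidates: C₊=(-0.1421,6.9994) cross=62.527; C₋=(4.7045,-9.7330) cross=-62.527
θ=273°:   branch + wants cross > 0 → take C=(-0.1421,6.9994) (cross=62.527)
θ=273°: ex = (C−B)/|BC| = (-0.0274,0.9996); ey = (-0.9996,-0.0274)
θ=273°: P = B + -1.09·ex + 3.00·ey = (-2.8643,-3.1691)
θ=351°: B = A + 2.00·(cos351°, sin351°) = (1.9754, -0.3129)
θ=351°: |BD| = 5.0344
θ=351°: circle(B,9.00) ∩ circle(D,10.00): a=0.6301, h=8.9779
θ=351°:   candidates: C₊=(2.0464,8.6869) cross=45.198; C₋=(3.1622,-9.2343) cross=-45.198
θ=351°:   branch + wants cross > 0 → take C=(2.0464,8.6869) (cross=45.198)
θ=351°: ex = (C−B)/|BC| = (0.0079,1.0000); ey = (-1.0000,0.0079)
θ=351°: P = B + -1.09·ex + 3.00·ey = (-1.0331,-1.3792)

θ=79°: -2.76 2.51
θ=273°: -2.86 -3.17
θ=351°: -1.03 -1.38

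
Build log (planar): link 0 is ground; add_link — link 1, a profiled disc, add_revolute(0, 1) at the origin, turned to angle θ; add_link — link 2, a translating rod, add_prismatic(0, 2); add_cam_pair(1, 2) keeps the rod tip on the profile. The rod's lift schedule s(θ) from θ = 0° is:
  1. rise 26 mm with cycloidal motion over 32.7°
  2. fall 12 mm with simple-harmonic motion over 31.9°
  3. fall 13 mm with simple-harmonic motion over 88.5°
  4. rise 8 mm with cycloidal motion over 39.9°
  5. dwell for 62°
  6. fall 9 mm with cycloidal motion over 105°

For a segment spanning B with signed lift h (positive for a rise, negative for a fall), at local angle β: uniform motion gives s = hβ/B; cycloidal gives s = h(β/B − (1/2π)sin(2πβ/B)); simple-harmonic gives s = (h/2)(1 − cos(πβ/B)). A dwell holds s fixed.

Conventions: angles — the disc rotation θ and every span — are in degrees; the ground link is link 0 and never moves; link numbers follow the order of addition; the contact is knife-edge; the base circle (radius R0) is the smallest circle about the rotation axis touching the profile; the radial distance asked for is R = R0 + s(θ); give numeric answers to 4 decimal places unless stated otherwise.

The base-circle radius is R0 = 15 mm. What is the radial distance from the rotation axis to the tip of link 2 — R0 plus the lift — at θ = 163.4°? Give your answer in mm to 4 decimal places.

seg 1 [0°–32.7°] cycloidal, h=26: full span → s += 26 → s = 26.0000
seg 2 [32.7°–64.6°] simple-harmonic, h=-12: full span → s += -12 → s = 14.0000
seg 3 [64.6°–153.1°] simple-harmonic, h=-13: full span → s += -13 → s = 1.0000
seg 4 [153.1°–193°] cycloidal, h=8: θ=163.4° here. β=10.3, B=39.9. 8·(0.2581 − sin(2π·0.2581)/(2π)) = 0.7936 → s = 1.7936
R = R0 + s = 15 + 1.7936 = 16.7936

16.7936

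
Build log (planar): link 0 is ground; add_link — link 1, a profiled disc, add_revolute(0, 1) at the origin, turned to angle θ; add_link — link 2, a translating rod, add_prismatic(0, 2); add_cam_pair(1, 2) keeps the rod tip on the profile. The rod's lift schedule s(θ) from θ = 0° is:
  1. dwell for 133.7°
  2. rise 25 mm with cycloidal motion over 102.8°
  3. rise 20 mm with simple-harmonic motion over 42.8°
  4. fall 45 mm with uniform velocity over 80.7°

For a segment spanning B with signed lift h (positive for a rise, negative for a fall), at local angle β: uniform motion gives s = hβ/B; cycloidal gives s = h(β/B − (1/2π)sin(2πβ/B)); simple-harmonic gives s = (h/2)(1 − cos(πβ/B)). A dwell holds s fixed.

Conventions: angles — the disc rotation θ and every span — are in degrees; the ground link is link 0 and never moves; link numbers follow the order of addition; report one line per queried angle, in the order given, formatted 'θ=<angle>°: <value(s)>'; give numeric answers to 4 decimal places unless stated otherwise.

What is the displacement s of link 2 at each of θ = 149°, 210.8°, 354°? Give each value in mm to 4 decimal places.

seg 1 [0°–133.7°] dwell: s stays 0.0000
seg 2 [133.7°–236.5°] cycloidal, h=25: θ=149° here. β=15.3, B=102.8. 25·(0.1488 − sin(2π·0.1488)/(2π)) = 0.5191 → s = 0.5191
seg 2 [133.7°–236.5°] cycloidal, h=25: θ=210.8° here. β=77.1, B=102.8. 25·(0.7500 − sin(2π·0.7500)/(2π)) = 22.7289 → s = 22.7289
seg 2 [133.7°–236.5°] cycloidal, h=25: full span → s += 25 → s = 25.0000
seg 3 [236.5°–279.3°] simple-harmonic, h=20: full span → s += 20 → s = 45.0000
seg 4 [279.3°–360°] uniform, h=-45: θ=354° here. β=74.7, B=80.7. -45·74.7/80.7 = -41.6543 → s = 3.3457

θ=149°: 0.5191
θ=210.8°: 22.7289
θ=354°: 3.3457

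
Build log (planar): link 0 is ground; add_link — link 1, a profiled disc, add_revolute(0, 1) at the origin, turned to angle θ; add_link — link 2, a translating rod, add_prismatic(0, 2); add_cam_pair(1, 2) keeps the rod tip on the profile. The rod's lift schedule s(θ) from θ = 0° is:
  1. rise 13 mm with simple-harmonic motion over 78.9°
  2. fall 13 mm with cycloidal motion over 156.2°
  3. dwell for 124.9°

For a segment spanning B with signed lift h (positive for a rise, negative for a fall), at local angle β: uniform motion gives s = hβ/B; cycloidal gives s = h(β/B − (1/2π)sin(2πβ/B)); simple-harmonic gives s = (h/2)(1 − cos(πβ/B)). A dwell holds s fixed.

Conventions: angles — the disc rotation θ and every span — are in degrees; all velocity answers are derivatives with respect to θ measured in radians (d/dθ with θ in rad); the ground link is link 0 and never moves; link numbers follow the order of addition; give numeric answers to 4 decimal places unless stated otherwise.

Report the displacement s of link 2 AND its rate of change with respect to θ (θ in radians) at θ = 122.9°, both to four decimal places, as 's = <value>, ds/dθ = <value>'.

seg 1 [0°–78.9°] simple-harmonic, h=13: full span → s += 13 → s = 13.0000
seg 2 [78.9°–235.1°] cycloidal, h=-13: θ=122.9° here. β=44, B=156.2. -13·(0.2817 − sin(2π·0.2817)/(2π)) = -1.6338 → s = 11.3662
velocity in seg [78.9°–235.1°] (cycloidal), θ in radians: β = 44° = 0.7679 rad, B = 156.2° = 2.7262 rad; ds/dθ = (h/B)(1 − cos(2πβ/B)) = ((-13)/2.7262)(1 − cos(2π·0.2817)) = -5.711760 mm/rad

s = 11.3662, ds/dθ = -5.7118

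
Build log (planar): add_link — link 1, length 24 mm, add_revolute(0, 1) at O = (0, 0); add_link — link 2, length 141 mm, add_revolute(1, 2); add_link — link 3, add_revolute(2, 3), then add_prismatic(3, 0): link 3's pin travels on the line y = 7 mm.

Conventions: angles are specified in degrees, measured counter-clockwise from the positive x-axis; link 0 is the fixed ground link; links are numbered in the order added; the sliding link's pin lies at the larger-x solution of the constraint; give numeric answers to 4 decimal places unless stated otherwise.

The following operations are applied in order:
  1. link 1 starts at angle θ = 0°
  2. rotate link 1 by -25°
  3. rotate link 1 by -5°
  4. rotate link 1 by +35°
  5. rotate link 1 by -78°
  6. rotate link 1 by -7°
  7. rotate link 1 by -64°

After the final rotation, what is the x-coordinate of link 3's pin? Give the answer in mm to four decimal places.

geometry: r = 24 mm, L = 141 mm, e = 7 mm; θ starts at 0°
rotate link 1 by -25°: θ ← 0° -25° = -25°
rotate link 1 by -5°: θ ← -25° -5° = -30°
rotate link 1 by +35°: θ ← -30° +35° = 5°
rotate link 1 by -78°: θ ← 5° -78° = -73°
rotate link 1 by -7°: θ ← -73° -7° = -80°
rotate link 1 by -64°: θ ← -80° -64° = -144°
crank pin P = (r cos θ, r sin θ) = (-19.416408, -14.106846)
h = r sin θ − e = -14.106846 − 7 = -21.106846
x = r cos θ + √(L² − h²) = -19.416408 + 139.411266 = 119.994858

119.9949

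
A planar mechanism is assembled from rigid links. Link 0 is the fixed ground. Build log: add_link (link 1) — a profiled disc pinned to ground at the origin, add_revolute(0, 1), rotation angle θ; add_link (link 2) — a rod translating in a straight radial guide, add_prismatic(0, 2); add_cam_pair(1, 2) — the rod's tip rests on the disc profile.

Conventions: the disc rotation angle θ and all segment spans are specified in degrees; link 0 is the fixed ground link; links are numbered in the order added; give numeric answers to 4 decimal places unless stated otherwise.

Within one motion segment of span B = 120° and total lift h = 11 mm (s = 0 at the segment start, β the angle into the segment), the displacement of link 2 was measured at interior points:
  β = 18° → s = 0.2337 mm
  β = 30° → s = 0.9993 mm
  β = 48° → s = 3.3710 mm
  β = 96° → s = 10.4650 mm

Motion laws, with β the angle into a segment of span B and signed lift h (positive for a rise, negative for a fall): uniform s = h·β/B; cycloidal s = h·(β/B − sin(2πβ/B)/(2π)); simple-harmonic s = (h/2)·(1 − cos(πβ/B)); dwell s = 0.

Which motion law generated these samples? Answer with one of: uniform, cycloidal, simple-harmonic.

candidates at β/B = r: uniform s = h·r (linear in β); cycloidal s = h·(r − sin(2πr)/(2π)); simple-harmonic s = (h/2)(1 − cos(πr))
β=18°: printed 0.2337 | uniform 1.6500, cycloidal 0.2337, simple-harmonic 0.5995
β=30°: printed 0.9993 | uniform 2.7500, cycloidal 0.9993, simple-harmonic 1.6109
β=48°: printed 3.3710 | uniform 4.4000, cycloidal 3.3710, simple-harmonic 3.8004
β=96°: printed 10.4650 | uniform 8.8000, cycloidal 10.4650, simple-harmonic 9.9496
only one law matches every sample → cycloidal

cycloidal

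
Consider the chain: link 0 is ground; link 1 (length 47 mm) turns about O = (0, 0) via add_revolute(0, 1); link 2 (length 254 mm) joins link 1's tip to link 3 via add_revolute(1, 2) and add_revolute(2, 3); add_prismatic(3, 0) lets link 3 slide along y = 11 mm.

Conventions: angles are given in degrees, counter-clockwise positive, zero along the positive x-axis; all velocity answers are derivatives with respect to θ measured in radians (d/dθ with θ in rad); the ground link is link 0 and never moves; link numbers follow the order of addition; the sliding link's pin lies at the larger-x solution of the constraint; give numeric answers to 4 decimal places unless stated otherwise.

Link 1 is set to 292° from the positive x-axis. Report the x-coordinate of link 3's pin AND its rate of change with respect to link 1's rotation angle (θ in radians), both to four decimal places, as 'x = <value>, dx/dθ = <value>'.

geometry: r = 47 mm, L = 254 mm, e = 11 mm
crank pin P = (r cos θ, r sin θ) = (17.606510, -43.577641)
h = r sin θ − e = -43.577641 − 11 = -54.577641
x = r cos θ + √(L² − h²) = 17.606510 + 248.067090 = 265.673600
dx/dθ = −r sin θ − h·r cos θ/√(L² − h²) (θ in radians; h = -54.577641) = 47.451278

x = 265.6736, dx/dθ = 47.4513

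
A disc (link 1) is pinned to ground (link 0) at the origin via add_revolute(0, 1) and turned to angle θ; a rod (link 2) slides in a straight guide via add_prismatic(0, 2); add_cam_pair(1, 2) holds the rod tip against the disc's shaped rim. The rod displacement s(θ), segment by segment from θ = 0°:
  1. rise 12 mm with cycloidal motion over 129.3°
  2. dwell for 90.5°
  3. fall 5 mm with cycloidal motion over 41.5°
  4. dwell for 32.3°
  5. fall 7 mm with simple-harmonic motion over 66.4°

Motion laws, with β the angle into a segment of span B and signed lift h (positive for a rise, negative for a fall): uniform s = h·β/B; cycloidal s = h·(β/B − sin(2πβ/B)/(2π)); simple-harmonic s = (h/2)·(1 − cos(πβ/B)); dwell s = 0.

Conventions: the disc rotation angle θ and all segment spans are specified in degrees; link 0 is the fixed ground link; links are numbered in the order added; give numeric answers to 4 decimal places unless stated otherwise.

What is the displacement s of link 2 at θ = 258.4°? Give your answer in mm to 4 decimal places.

segment 1 (0° to 129.3°, cycloidal, h = 12) is passed completely: s = 0.0000 + (12) = 12.0000
segment 2 (129.3° to 219.8°, dwell): s unchanged at 12.0000
θ = 258.4° falls in segment 3 (219.8° to 261.3°, cycloidal, h = -5): β = 258.4 − 219.8 = 38.6°, B = 41.5°; Δs = -5·(0.9301 − sin(2π·0.9301)/(2π)) = -4.9889; s = 12.0000 − 4.9889 = 7.0111

7.0111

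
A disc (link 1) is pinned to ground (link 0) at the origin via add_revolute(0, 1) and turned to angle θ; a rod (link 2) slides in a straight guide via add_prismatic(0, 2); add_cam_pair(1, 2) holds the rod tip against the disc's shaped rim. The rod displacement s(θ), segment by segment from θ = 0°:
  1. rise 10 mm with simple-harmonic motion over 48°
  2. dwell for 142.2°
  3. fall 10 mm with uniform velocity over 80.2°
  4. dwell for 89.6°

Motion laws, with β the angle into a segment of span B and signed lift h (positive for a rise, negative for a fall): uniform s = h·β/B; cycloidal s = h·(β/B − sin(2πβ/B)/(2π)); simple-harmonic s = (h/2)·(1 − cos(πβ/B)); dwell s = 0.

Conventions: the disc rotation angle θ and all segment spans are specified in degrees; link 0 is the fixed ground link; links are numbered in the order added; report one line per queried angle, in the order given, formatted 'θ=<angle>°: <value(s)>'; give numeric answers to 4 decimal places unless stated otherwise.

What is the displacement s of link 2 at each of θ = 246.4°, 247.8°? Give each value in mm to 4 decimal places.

segment 1 (0° to 48°, simple-harmonic, h = 10) is passed completely: s = 0.0000 + (10) = 10.0000
segment 2 (48° to 190.2°, dwell): s unchanged at 10.0000
θ = 246.4° falls in segment 3 (190.2° to 270.4°, uniform, h = -10): β = 246.4 − 190.2 = 56.2°, B = 80.2°; Δs = -10·56.2/80.2 = -7.0075; s = 10.0000 − 7.0075 = 2.9925
θ = 247.8° falls in segment 3 (190.2° to 270.4°, uniform, h = -10): β = 247.8 − 190.2 = 57.6°, B = 80.2°; Δs = -10·57.6/80.2 = -7.1820; s = 10.0000 − 7.1820 = 2.8180

θ=246.4°: 2.9925
θ=247.8°: 2.8180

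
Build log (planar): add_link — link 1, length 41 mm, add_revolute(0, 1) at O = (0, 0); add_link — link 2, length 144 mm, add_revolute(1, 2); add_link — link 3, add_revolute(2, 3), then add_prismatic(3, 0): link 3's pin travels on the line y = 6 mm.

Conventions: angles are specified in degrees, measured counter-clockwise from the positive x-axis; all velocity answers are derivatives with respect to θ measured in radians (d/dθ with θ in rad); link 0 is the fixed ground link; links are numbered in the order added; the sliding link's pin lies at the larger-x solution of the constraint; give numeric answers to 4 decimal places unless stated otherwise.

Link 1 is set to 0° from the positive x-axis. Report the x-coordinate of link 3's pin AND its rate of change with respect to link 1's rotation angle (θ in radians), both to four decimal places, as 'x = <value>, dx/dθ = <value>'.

geometry: r = 41 mm, L = 144 mm, e = 6 mm
crank pin P = (r cos θ, r sin θ) = (41.000000, 0.000000)
h = r sin θ − e = 0.000000 − 6 = -6.000000
x = r cos θ + √(L² − h²) = 41.000000 + 143.874946 = 184.874946
dx/dθ = −r sin θ − h·r cos θ/√(L² − h²) (θ in radians; h = -6.000000) = 1.709818

x = 184.8749, dx/dθ = 1.7098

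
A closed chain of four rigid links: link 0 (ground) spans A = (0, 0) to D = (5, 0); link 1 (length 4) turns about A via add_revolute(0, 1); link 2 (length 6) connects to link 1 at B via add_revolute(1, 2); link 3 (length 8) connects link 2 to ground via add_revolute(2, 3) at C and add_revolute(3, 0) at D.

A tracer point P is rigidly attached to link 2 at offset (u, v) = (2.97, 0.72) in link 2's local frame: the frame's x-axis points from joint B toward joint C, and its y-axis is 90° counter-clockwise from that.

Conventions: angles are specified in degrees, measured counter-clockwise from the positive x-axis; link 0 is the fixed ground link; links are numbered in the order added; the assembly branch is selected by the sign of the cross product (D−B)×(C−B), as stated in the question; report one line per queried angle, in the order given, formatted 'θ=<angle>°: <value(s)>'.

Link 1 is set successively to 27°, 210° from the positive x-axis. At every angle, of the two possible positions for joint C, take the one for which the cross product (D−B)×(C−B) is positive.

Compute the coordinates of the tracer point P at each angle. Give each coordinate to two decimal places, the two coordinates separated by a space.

A=(0,0), D=(5.00,0)
θ=27°: B = A + 4.00·(cos27°, sin27°) = (3.5640, 1.8160)
θ=27°: |BD| = 2.3151
θ=27°: circle(B,6.00) ∩ circle(D,8.00): a=-4.8897, h=3.4772
θ=27°:   candidates: C₊=(3.2587,7.8082) cross=8.050; C₋=(-2.1964,3.4946) cross=-8.050
θ=27°:   branch + wants cross > 0 → take C=(3.2587,7.8082) (cross=8.050)
θ=27°: ex = (C−B)/|BC| = (-0.0509,0.9987); ey = (-0.9987,-0.0509)
θ=27°: P = B + 2.97·ex + 0.72·ey = (2.6938,4.7455)
θ=210°: B = A + 4.00·(cos210°, sin210°) = (-3.4641, -2.0000)
θ=210°: |BD| = 8.6972
θ=210°: circle(B,6.00) ∩ circle(D,8.00): a=2.7389, h=5.3384
θ=210°:   candidates: C₊=(-2.0262,3.8252) cross=46.429; C₋=(0.4290,-6.5655) cross=-46.429
θ=210°:   branch + wants cross > 0 → take C=(-2.0262,3.8252) (cross=46.429)
θ=210°: ex = (C−B)/|BC| = (0.2396,0.9709); ey = (-0.9709,0.2396)
θ=210°: P = B + 2.97·ex + 0.72·ey = (-3.4514,1.0560)

θ=27°: 2.69 4.75
θ=210°: -3.45 1.06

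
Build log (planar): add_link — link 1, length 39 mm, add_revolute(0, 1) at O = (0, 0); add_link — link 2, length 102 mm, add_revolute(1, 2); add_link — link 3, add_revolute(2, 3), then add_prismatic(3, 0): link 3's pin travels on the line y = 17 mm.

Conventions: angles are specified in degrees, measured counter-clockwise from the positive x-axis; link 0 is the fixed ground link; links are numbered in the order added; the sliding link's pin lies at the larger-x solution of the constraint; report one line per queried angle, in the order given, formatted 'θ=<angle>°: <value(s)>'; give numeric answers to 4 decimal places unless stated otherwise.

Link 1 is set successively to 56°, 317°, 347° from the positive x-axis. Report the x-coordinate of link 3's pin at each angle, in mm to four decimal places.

geometry: r = 39 mm, L = 102 mm, e = 17 mm
θ=56°: crank pin P = (r cos θ, r sin θ) = (21.808523, 32.332465)
θ=56°: h = r sin θ − e = 32.332465 − 17 = 15.332465
θ=56°: x = r cos θ + √(L² − h²) = 21.808523 + 100.841041 = 122.649564
θ=317°: crank pin P = (r cos θ, r sin θ) = (28.522794, -26.597936)
θ=317°: h = r sin θ − e = -26.597936 − 17 = -43.597936
θ=317°: x = r cos θ + √(L² − h²) = 28.522794 + 92.212906 = 120.735700
θ=347°: crank pin P = (r cos θ, r sin θ) = (38.000433, -8.773091)
θ=347°: h = r sin θ − e = -8.773091 − 17 = -25.773091
θ=347°: x = r cos θ + √(L² − h²) = 38.000433 + 98.690160 = 136.690593

θ=56°: 122.6496
θ=317°: 120.7357
θ=347°: 136.6906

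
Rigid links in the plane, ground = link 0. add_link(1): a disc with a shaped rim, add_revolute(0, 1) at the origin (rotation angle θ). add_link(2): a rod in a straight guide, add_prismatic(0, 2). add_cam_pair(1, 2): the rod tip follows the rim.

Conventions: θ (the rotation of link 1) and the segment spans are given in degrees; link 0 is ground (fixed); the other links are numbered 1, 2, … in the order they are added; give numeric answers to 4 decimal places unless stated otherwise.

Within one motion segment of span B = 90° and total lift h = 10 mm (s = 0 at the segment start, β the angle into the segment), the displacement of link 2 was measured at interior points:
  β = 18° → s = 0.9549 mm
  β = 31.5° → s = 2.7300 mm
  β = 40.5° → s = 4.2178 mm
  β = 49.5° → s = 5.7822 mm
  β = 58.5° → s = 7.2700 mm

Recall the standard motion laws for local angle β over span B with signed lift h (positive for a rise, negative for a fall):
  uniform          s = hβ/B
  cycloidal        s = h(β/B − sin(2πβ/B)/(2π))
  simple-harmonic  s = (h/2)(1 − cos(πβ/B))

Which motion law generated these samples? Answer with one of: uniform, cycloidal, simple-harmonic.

candidates at β/B = r: uniform s = h·r (linear in β); cycloidal s = h·(r − sin(2πr)/(2π)); simple-harmonic s = (h/2)(1 − cos(πr))
β=18°: printed 0.9549 | uniform 2.0000, cycloidal 0.4863, simple-harmonic 0.9549
β=31.5°: printed 2.7300 | uniform 3.5000, cycloidal 2.2124, simple-harmonic 2.7300
β=40.5°: printed 4.2178 | uniform 4.5000, cycloidal 4.0082, simple-harmonic 4.2178
β=49.5°: printed 5.7822 | uniform 5.5000, cycloidal 5.9918, simple-harmonic 5.7822
β=58.5°: printed 7.2700 | uniform 6.5000, cycloidal 7.7876, simple-harmonic 7.2700
only one law matches every sample → simple-harmonic

simple-harmonic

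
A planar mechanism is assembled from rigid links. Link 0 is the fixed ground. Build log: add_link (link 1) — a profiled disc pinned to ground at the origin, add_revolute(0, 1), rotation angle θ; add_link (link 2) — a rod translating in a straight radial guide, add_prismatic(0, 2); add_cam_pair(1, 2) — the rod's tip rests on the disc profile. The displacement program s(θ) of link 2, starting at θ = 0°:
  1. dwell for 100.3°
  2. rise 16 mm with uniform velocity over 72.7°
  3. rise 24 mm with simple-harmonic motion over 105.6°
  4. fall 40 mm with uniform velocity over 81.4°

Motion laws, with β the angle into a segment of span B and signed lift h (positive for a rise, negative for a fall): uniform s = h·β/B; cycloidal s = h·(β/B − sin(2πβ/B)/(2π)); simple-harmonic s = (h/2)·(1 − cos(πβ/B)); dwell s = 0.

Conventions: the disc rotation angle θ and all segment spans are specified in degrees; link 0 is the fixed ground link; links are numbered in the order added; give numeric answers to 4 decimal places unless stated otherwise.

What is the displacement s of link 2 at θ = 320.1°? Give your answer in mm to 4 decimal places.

seg 1 [0°–100.3°] dwell: s stays 0.0000
seg 2 [100.3°–173°] uniform, h=16: full span → s += 16 → s = 16.0000
seg 3 [173°–278.6°] simple-harmonic, h=24: full span → s += 24 → s = 40.0000
seg 4 [278.6°–360°] uniform, h=-40: θ=320.1° here. β=41.5, B=81.4. -40·41.5/81.4 = -20.3931 → s = 19.6069

19.6069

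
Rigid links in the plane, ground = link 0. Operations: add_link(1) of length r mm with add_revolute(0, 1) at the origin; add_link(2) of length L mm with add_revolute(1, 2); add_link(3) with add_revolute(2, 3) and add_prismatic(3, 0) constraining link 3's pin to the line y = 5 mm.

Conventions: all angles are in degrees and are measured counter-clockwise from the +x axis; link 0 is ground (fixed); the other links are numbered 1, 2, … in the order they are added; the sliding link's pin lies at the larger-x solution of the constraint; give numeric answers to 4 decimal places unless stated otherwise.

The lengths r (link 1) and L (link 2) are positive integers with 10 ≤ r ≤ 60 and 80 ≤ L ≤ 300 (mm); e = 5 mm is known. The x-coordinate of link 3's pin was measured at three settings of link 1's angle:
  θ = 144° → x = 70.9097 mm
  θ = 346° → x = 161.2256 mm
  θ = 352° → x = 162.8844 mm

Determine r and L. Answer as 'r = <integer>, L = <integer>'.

constraint per measurement: (x − r cos θ)² + (r sin θ − e)² = L²
subtracting the θ₁ and θ₂ equations cancels the r² and L² terms:
r = (x₁² − x₂²) / (2[(x₁cos θ₁ + e sin θ₁) − (x₂cos θ₂ + e sin θ₂)]) = 50.0000 → r = 50
L² = (x₁ − r cos θ₁)² + (r sin θ₁ − e)² = 12996.0082 → L = 114.0000 → L = 114
check at θ₃=352°: x = 162.8844 (printed 162.8844) ✓

r = 50, L = 114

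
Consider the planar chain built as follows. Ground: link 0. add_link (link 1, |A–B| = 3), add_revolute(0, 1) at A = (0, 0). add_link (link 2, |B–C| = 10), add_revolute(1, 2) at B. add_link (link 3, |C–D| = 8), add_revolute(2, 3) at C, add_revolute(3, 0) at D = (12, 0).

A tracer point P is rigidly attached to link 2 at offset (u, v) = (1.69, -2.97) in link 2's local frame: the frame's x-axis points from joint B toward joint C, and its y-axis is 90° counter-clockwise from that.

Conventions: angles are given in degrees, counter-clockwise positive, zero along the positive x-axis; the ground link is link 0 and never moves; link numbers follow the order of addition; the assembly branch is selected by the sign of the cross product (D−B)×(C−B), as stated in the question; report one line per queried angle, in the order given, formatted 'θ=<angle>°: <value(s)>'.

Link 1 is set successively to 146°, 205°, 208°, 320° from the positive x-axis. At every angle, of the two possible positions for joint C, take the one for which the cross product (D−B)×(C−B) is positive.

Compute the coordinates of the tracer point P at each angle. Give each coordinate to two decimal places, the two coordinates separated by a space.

A=(0,0), D=(12.00,0)
θ=146°: B = A + 3.00·(cos146°, sin146°) = (-2.4871, 1.6776)
θ=146°: |BD| = 14.5839
θ=146°: circle(B,10.00) ∩ circle(D,8.00): a=8.5262, h=5.2253
θ=146°:   candidates: C₊=(6.5836,5.8875) cross=76.206; C₋=(5.3814,-4.4938) cross=-76.206
θ=146°:   branch + wants cross > 0 → take C=(6.5836,5.8875) (cross=76.206)
θ=146°: ex = (C−B)/|BC| = (0.9071,0.4210); ey = (-0.4210,0.9071)
θ=146°: P = B + 1.69·ex + -2.97·ey = (0.2962,-0.3049)
θ=205°: B = A + 3.00·(cos205°, sin205°) = (-2.7189, -1.2679)
θ=205°: |BD| = 14.7734
θ=205°: circle(B,10.00) ∩ circle(D,8.00): a=8.6051, h=5.0943
θ=205°:   candidates: C₊=(5.4173,4.5461) cross=75.260; C₋=(6.2916,-5.6049) cross=-75.260
θ=205°:   branch + wants cross > 0 → take C=(5.4173,4.5461) (cross=75.260)
θ=205°: ex = (C−B)/|BC| = (0.8136,0.5814); ey = (-0.5814,0.8136)
θ=205°: P = B + 1.69·ex + -2.97·ey = (0.3828,-2.7017)
θ=208°: B = A + 3.00·(cos208°, sin208°) = (-2.6488, -1.4084)
θ=208°: |BD| = 14.7164
θ=208°: circle(B,10.00) ∩ circle(D,8.00): a=8.5813, h=5.1343
θ=208°:   candidates: C₊=(5.4017,4.5236) cross=75.558; C₋=(6.3845,-5.6979) cross=-75.558
θ=208°:   branch + wants cross > 0 → take C=(5.4017,4.5236) (cross=75.558)
θ=208°: ex = (C−B)/|BC| = (0.8051,0.5932); ey = (-0.5932,0.8051)
θ=208°: P = B + 1.69·ex + -2.97·ey = (0.4735,-2.7969)
θ=320°: B = A + 3.00·(cos320°, sin320°) = (2.2981, -1.9284)
θ=320°: |BD| = 9.8917
θ=320°: circle(B,10.00) ∩ circle(D,8.00): a=6.7655, h=7.3639
θ=320°:   candidates: C₊=(7.4983,6.6132) cross=72.841; C₋=(10.3695,-7.8321) cross=-72.841
θ=320°:   branch + wants cross > 0 → take C=(7.4983,6.6132) (cross=72.841)
θ=320°: ex = (C−B)/|BC| = (0.5200,0.8542); ey = (-0.8542,0.5200)
θ=320°: P = B + 1.69·ex + -2.97·ey = (5.7138,-2.0293)

θ=146°: 0.30 -0.30
θ=205°: 0.38 -2.70
θ=208°: 0.47 -2.80
θ=320°: 5.71 -2.03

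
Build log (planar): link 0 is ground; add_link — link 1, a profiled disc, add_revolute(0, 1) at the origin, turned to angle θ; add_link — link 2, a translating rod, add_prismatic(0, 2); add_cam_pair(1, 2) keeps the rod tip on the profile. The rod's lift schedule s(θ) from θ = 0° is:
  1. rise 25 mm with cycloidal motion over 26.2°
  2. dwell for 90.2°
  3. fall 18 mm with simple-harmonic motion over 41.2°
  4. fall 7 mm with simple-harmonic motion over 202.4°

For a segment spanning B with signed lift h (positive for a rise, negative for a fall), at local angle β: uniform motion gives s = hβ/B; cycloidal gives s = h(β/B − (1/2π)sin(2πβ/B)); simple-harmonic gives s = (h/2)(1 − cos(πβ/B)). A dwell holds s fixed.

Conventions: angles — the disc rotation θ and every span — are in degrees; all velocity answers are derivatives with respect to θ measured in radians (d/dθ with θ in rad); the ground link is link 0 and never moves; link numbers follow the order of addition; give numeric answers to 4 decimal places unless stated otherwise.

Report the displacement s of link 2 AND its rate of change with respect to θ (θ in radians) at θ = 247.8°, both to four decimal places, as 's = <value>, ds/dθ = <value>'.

seg 1 [0°–26.2°] cycloidal, h=25: full span → s += 25 → s = 25.0000
seg 2 [26.2°–116.4°] dwell: s stays 25.0000
seg 3 [116.4°–157.6°] simple-harmonic, h=-18: full span → s += -18 → s = 7.0000
seg 4 [157.6°–360°] simple-harmonic, h=-7: θ=247.8° here. β=90.2, B=202.4. -7/2·(1 − cos(π·0.4457)) = -2.9053 → s = 4.0947
velocity in seg [157.6°–360°] (simple-harmonic), θ in radians: β = 90.2° = 1.5743 rad, B = 202.4° = 3.5325 rad; ds/dθ = (πh/(2B)) sin(πβ/B) = (π·(-7)/(2·3.5325)) sin(π·0.4457) = -3.067389 mm/rad

s = 4.0947, ds/dθ = -3.0674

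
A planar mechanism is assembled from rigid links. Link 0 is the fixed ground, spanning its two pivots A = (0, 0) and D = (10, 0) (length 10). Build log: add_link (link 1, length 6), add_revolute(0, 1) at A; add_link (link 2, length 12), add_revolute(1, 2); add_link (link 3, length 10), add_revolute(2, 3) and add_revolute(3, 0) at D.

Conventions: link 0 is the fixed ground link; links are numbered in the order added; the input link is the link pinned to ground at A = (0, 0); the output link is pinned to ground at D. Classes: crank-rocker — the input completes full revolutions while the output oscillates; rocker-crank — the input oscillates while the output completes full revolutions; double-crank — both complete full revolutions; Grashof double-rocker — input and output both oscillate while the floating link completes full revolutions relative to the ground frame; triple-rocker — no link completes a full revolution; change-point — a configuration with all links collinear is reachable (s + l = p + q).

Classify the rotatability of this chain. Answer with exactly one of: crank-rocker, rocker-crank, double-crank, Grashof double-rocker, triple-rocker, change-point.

lengths: ground=10, input=6, coupler=12, output=10
sorted: s=6 (shortest), l=12 (longest), p+q=20
s + l = 18 vs p + q = 20
s + l < p + q (Grashof) with shortest = input link → crank-rocker

crank-rocker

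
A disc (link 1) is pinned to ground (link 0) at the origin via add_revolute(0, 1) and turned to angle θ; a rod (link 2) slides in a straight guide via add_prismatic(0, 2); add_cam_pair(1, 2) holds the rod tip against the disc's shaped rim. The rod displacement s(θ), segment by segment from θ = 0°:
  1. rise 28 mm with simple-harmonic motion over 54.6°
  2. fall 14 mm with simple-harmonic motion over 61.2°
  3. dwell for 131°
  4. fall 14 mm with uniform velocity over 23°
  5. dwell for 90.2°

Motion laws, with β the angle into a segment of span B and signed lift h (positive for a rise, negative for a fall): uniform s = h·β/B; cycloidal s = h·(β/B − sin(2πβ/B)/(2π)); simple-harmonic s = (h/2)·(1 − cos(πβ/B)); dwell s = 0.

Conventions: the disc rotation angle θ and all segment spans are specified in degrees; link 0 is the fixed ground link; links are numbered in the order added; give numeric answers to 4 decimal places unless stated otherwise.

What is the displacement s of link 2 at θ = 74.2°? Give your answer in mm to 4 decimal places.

segment 1 (0° to 54.6°, simple-harmonic, h = 28) is passed completely: s = 0.0000 + (28) = 28.0000
θ = 74.2° falls in segment 2 (54.6° to 115.8°, simple-harmonic, h = -14): β = 74.2 − 54.6 = 19.6°, B = 61.2°; Δs = -14/2·(1 − cos(π·0.3203)) = -3.2541; s = 28.0000 − 3.2541 = 24.7459

24.7459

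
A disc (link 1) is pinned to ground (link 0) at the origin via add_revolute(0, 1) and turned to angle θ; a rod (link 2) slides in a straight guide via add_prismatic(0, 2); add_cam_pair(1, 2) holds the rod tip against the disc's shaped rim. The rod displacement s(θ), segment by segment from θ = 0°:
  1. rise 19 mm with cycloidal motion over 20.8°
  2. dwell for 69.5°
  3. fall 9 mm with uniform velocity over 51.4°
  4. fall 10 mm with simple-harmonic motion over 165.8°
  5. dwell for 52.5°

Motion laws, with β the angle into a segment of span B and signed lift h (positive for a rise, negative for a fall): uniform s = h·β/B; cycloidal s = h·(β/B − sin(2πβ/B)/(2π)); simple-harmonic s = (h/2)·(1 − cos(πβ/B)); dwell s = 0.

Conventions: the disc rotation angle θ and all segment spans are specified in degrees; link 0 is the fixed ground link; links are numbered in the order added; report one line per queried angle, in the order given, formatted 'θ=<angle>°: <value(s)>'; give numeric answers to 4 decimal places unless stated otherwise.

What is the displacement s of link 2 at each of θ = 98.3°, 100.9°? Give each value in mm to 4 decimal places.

segment 1 (0° to 20.8°, cycloidal, h = 19) is passed completely: s = 0.0000 + (19) = 19.0000
segment 2 (20.8° to 90.3°, dwell): s unchanged at 19.0000
θ = 98.3° falls in segment 3 (90.3° to 141.7°, uniform, h = -9): β = 98.3 − 90.3 = 8°, B = 51.4°; Δs = -9·8/51.4 = -1.4008; s = 19.0000 − 1.4008 = 17.5992
θ = 100.9° falls in segment 3 (90.3° to 141.7°, uniform, h = -9): β = 100.9 − 90.3 = 10.6°, B = 51.4°; Δs = -9·10.6/51.4 = -1.8560; s = 19.0000 − 1.8560 = 17.1440

θ=98.3°: 17.5992
θ=100.9°: 17.1440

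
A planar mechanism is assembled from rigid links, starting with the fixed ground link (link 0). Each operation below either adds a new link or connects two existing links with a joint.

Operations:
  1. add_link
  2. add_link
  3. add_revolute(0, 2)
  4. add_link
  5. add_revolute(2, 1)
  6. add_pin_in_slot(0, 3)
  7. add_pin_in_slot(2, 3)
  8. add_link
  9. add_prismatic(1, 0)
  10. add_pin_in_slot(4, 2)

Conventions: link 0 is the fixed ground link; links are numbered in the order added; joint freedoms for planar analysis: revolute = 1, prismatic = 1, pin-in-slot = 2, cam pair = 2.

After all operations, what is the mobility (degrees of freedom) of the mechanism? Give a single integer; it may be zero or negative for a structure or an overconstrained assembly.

L=1 J1=0 J2=0
add link → L=2 J1=0 J2=0
add link → L=3 J1=0 J2=0
R@0,2 dof=1 J1 → L=3 J1=1 J2=0
add link → L=4 J1=1 J2=0
R@2,1 dof=1 J1 → L=4 J1=2 J2=0
PS@0,3 dof=2 J2 → L=4 J1=2 J2=1
PS@2,3 dof=2 J2 → L=4 J1=2 J2=2
add link → L=5 J1=2 J2=2
P@1,0 dof=1 J1 → L=5 J1=3 J2=2
PS@4,2 dof=2 J2 → L=5 J1=3 J2=3
M=3(L−1)−2J1−J2=3·4−2·3−3=3

M = 3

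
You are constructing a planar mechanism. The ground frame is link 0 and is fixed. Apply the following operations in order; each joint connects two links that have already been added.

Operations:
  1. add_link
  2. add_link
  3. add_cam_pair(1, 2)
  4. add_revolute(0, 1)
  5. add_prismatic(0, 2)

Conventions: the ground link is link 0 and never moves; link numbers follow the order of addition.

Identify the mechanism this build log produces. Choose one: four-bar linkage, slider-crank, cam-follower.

links: 3 (incl. ground); joints: 1 revolute, 1 prismatic, 1 higher (cam) pair, forming one closed loop
3 links, revolute + prismatic + higher pair in one loop → cam-follower

cam-follower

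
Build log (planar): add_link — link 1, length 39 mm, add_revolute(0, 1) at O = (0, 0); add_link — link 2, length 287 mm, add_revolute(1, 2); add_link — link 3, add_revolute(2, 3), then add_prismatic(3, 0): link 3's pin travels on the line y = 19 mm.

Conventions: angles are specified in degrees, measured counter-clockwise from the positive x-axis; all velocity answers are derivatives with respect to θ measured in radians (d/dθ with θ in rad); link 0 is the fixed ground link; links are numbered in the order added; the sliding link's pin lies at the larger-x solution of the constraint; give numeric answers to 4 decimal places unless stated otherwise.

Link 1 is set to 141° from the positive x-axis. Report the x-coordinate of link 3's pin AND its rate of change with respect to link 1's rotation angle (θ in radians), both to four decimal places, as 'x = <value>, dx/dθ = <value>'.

geometry: r = 39 mm, L = 287 mm, e = 19 mm
crank pin P = (r cos θ, r sin θ) = (-30.308692, 24.543495)
h = r sin θ − e = 24.543495 − 19 = 5.543495
x = r cos θ + √(L² − h²) = -30.308692 + 286.946458 = 256.637765
dx/dθ = −r sin θ − h·r cos θ/√(L² − h²) (θ in radians; h = 5.543495) = -23.957964

x = 256.6378, dx/dθ = -23.9580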